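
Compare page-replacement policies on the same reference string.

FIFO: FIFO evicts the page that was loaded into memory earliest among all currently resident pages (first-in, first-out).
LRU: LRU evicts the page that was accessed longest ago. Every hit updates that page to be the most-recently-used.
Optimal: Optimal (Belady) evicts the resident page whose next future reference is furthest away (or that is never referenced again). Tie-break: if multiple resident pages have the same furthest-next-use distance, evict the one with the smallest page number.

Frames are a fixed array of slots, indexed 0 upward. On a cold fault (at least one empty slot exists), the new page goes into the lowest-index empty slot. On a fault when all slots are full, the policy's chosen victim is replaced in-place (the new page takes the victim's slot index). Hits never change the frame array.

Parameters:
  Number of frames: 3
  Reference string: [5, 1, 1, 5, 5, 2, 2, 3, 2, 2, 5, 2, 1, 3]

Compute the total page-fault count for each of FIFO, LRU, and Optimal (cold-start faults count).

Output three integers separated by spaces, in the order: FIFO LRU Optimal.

--- FIFO ---
  step 0: ref 5 -> FAULT, frames=[5,-,-] (faults so far: 1)
  step 1: ref 1 -> FAULT, frames=[5,1,-] (faults so far: 2)
  step 2: ref 1 -> HIT, frames=[5,1,-] (faults so far: 2)
  step 3: ref 5 -> HIT, frames=[5,1,-] (faults so far: 2)
  step 4: ref 5 -> HIT, frames=[5,1,-] (faults so far: 2)
  step 5: ref 2 -> FAULT, frames=[5,1,2] (faults so far: 3)
  step 6: ref 2 -> HIT, frames=[5,1,2] (faults so far: 3)
  step 7: ref 3 -> FAULT, evict 5, frames=[3,1,2] (faults so far: 4)
  step 8: ref 2 -> HIT, frames=[3,1,2] (faults so far: 4)
  step 9: ref 2 -> HIT, frames=[3,1,2] (faults so far: 4)
  step 10: ref 5 -> FAULT, evict 1, frames=[3,5,2] (faults so far: 5)
  step 11: ref 2 -> HIT, frames=[3,5,2] (faults so far: 5)
  step 12: ref 1 -> FAULT, evict 2, frames=[3,5,1] (faults so far: 6)
  step 13: ref 3 -> HIT, frames=[3,5,1] (faults so far: 6)
  FIFO total faults: 6
--- LRU ---
  step 0: ref 5 -> FAULT, frames=[5,-,-] (faults so far: 1)
  step 1: ref 1 -> FAULT, frames=[5,1,-] (faults so far: 2)
  step 2: ref 1 -> HIT, frames=[5,1,-] (faults so far: 2)
  step 3: ref 5 -> HIT, frames=[5,1,-] (faults so far: 2)
  step 4: ref 5 -> HIT, frames=[5,1,-] (faults so far: 2)
  step 5: ref 2 -> FAULT, frames=[5,1,2] (faults so far: 3)
  step 6: ref 2 -> HIT, frames=[5,1,2] (faults so far: 3)
  step 7: ref 3 -> FAULT, evict 1, frames=[5,3,2] (faults so far: 4)
  step 8: ref 2 -> HIT, frames=[5,3,2] (faults so far: 4)
  step 9: ref 2 -> HIT, frames=[5,3,2] (faults so far: 4)
  step 10: ref 5 -> HIT, frames=[5,3,2] (faults so far: 4)
  step 11: ref 2 -> HIT, frames=[5,3,2] (faults so far: 4)
  step 12: ref 1 -> FAULT, evict 3, frames=[5,1,2] (faults so far: 5)
  step 13: ref 3 -> FAULT, evict 5, frames=[3,1,2] (faults so far: 6)
  LRU total faults: 6
--- Optimal ---
  step 0: ref 5 -> FAULT, frames=[5,-,-] (faults so far: 1)
  step 1: ref 1 -> FAULT, frames=[5,1,-] (faults so far: 2)
  step 2: ref 1 -> HIT, frames=[5,1,-] (faults so far: 2)
  step 3: ref 5 -> HIT, frames=[5,1,-] (faults so far: 2)
  step 4: ref 5 -> HIT, frames=[5,1,-] (faults so far: 2)
  step 5: ref 2 -> FAULT, frames=[5,1,2] (faults so far: 3)
  step 6: ref 2 -> HIT, frames=[5,1,2] (faults so far: 3)
  step 7: ref 3 -> FAULT, evict 1, frames=[5,3,2] (faults so far: 4)
  step 8: ref 2 -> HIT, frames=[5,3,2] (faults so far: 4)
  step 9: ref 2 -> HIT, frames=[5,3,2] (faults so far: 4)
  step 10: ref 5 -> HIT, frames=[5,3,2] (faults so far: 4)
  step 11: ref 2 -> HIT, frames=[5,3,2] (faults so far: 4)
  step 12: ref 1 -> FAULT, evict 2, frames=[5,3,1] (faults so far: 5)
  step 13: ref 3 -> HIT, frames=[5,3,1] (faults so far: 5)
  Optimal total faults: 5

Answer: 6 6 5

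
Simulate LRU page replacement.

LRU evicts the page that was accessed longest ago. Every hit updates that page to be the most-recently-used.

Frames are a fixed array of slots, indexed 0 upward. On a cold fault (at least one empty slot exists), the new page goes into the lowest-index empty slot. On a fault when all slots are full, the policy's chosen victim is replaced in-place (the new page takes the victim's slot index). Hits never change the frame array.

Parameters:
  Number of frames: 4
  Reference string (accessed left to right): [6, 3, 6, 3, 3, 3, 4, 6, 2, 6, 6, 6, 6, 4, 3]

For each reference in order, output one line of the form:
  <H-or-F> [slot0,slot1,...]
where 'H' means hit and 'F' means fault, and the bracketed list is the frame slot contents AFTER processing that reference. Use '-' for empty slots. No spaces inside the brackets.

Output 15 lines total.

F [6,-,-,-]
F [6,3,-,-]
H [6,3,-,-]
H [6,3,-,-]
H [6,3,-,-]
H [6,3,-,-]
F [6,3,4,-]
H [6,3,4,-]
F [6,3,4,2]
H [6,3,4,2]
H [6,3,4,2]
H [6,3,4,2]
H [6,3,4,2]
H [6,3,4,2]
H [6,3,4,2]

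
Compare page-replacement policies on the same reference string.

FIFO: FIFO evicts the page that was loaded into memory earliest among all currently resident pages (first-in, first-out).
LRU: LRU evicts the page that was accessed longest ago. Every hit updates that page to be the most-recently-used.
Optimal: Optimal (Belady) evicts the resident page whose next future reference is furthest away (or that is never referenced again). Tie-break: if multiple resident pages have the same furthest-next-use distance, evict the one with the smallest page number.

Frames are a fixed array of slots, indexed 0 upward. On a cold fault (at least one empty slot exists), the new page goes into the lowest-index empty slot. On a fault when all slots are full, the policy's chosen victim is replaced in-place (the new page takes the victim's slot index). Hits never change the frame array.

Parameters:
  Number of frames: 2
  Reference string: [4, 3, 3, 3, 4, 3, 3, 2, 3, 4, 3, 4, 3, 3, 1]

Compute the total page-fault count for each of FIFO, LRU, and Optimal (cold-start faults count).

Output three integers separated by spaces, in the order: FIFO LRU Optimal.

Answer: 6 5 5

Derivation:
--- FIFO ---
  step 0: ref 4 -> FAULT, frames=[4,-] (faults so far: 1)
  step 1: ref 3 -> FAULT, frames=[4,3] (faults so far: 2)
  step 2: ref 3 -> HIT, frames=[4,3] (faults so far: 2)
  step 3: ref 3 -> HIT, frames=[4,3] (faults so far: 2)
  step 4: ref 4 -> HIT, frames=[4,3] (faults so far: 2)
  step 5: ref 3 -> HIT, frames=[4,3] (faults so far: 2)
  step 6: ref 3 -> HIT, frames=[4,3] (faults so far: 2)
  step 7: ref 2 -> FAULT, evict 4, frames=[2,3] (faults so far: 3)
  step 8: ref 3 -> HIT, frames=[2,3] (faults so far: 3)
  step 9: ref 4 -> FAULT, evict 3, frames=[2,4] (faults so far: 4)
  step 10: ref 3 -> FAULT, evict 2, frames=[3,4] (faults so far: 5)
  step 11: ref 4 -> HIT, frames=[3,4] (faults so far: 5)
  step 12: ref 3 -> HIT, frames=[3,4] (faults so far: 5)
  step 13: ref 3 -> HIT, frames=[3,4] (faults so far: 5)
  step 14: ref 1 -> FAULT, evict 4, frames=[3,1] (faults so far: 6)
  FIFO total faults: 6
--- LRU ---
  step 0: ref 4 -> FAULT, frames=[4,-] (faults so far: 1)
  step 1: ref 3 -> FAULT, frames=[4,3] (faults so far: 2)
  step 2: ref 3 -> HIT, frames=[4,3] (faults so far: 2)
  step 3: ref 3 -> HIT, frames=[4,3] (faults so far: 2)
  step 4: ref 4 -> HIT, frames=[4,3] (faults so far: 2)
  step 5: ref 3 -> HIT, frames=[4,3] (faults so far: 2)
  step 6: ref 3 -> HIT, frames=[4,3] (faults so far: 2)
  step 7: ref 2 -> FAULT, evict 4, frames=[2,3] (faults so far: 3)
  step 8: ref 3 -> HIT, frames=[2,3] (faults so far: 3)
  step 9: ref 4 -> FAULT, evict 2, frames=[4,3] (faults so far: 4)
  step 10: ref 3 -> HIT, frames=[4,3] (faults so far: 4)
  step 11: ref 4 -> HIT, frames=[4,3] (faults so far: 4)
  step 12: ref 3 -> HIT, frames=[4,3] (faults so far: 4)
  step 13: ref 3 -> HIT, frames=[4,3] (faults so far: 4)
  step 14: ref 1 -> FAULT, evict 4, frames=[1,3] (faults so far: 5)
  LRU total faults: 5
--- Optimal ---
  step 0: ref 4 -> FAULT, frames=[4,-] (faults so far: 1)
  step 1: ref 3 -> FAULT, frames=[4,3] (faults so far: 2)
  step 2: ref 3 -> HIT, frames=[4,3] (faults so far: 2)
  step 3: ref 3 -> HIT, frames=[4,3] (faults so far: 2)
  step 4: ref 4 -> HIT, frames=[4,3] (faults so far: 2)
  step 5: ref 3 -> HIT, frames=[4,3] (faults so far: 2)
  step 6: ref 3 -> HIT, frames=[4,3] (faults so far: 2)
  step 7: ref 2 -> FAULT, evict 4, frames=[2,3] (faults so far: 3)
  step 8: ref 3 -> HIT, frames=[2,3] (faults so far: 3)
  step 9: ref 4 -> FAULT, evict 2, frames=[4,3] (faults so far: 4)
  step 10: ref 3 -> HIT, frames=[4,3] (faults so far: 4)
  step 11: ref 4 -> HIT, frames=[4,3] (faults so far: 4)
  step 12: ref 3 -> HIT, frames=[4,3] (faults so far: 4)
  step 13: ref 3 -> HIT, frames=[4,3] (faults so far: 4)
  step 14: ref 1 -> FAULT, evict 3, frames=[4,1] (faults so far: 5)
  Optimal total faults: 5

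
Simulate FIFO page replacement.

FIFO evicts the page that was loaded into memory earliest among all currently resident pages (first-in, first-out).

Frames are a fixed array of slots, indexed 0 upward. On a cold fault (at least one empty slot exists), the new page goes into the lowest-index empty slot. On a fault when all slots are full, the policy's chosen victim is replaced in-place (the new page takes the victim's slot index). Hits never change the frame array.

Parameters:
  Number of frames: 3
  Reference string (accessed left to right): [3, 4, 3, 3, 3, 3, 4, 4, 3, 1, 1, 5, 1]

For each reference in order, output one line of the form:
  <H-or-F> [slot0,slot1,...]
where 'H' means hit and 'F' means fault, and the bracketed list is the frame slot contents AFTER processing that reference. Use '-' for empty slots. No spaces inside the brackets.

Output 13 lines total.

F [3,-,-]
F [3,4,-]
H [3,4,-]
H [3,4,-]
H [3,4,-]
H [3,4,-]
H [3,4,-]
H [3,4,-]
H [3,4,-]
F [3,4,1]
H [3,4,1]
F [5,4,1]
H [5,4,1]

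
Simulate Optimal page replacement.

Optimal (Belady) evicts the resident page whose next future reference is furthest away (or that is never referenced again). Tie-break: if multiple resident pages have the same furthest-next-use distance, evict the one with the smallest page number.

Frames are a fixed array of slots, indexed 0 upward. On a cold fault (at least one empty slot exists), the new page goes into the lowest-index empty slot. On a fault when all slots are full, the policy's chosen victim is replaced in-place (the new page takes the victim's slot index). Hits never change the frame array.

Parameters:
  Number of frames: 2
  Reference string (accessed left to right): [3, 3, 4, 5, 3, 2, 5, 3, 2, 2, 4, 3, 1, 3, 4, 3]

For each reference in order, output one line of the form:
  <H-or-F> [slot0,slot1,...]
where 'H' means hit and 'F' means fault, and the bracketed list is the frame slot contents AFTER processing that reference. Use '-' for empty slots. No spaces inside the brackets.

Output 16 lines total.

F [3,-]
H [3,-]
F [3,4]
F [3,5]
H [3,5]
F [2,5]
H [2,5]
F [2,3]
H [2,3]
H [2,3]
F [4,3]
H [4,3]
F [1,3]
H [1,3]
F [4,3]
H [4,3]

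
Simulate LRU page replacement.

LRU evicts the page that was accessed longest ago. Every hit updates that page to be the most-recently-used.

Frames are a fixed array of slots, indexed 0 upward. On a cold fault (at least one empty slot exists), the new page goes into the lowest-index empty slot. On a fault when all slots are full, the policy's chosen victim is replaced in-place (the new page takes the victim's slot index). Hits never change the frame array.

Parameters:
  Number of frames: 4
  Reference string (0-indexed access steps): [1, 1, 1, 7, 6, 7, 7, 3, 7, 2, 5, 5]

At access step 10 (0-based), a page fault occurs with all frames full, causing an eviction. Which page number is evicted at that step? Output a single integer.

Step 0: ref 1 -> FAULT, frames=[1,-,-,-]
Step 1: ref 1 -> HIT, frames=[1,-,-,-]
Step 2: ref 1 -> HIT, frames=[1,-,-,-]
Step 3: ref 7 -> FAULT, frames=[1,7,-,-]
Step 4: ref 6 -> FAULT, frames=[1,7,6,-]
Step 5: ref 7 -> HIT, frames=[1,7,6,-]
Step 6: ref 7 -> HIT, frames=[1,7,6,-]
Step 7: ref 3 -> FAULT, frames=[1,7,6,3]
Step 8: ref 7 -> HIT, frames=[1,7,6,3]
Step 9: ref 2 -> FAULT, evict 1, frames=[2,7,6,3]
Step 10: ref 5 -> FAULT, evict 6, frames=[2,7,5,3]
At step 10: evicted page 6

Answer: 6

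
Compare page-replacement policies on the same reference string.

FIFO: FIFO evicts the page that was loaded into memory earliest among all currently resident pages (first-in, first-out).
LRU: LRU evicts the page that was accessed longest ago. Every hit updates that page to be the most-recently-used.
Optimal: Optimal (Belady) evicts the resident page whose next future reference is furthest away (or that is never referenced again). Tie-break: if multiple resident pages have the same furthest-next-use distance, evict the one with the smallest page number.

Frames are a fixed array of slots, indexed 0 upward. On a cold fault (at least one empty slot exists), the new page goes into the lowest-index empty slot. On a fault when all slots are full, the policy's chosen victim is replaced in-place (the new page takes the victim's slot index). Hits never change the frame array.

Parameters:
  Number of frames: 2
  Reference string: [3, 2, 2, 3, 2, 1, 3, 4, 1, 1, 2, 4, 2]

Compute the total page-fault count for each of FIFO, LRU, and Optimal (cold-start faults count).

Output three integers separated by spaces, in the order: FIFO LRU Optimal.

--- FIFO ---
  step 0: ref 3 -> FAULT, frames=[3,-] (faults so far: 1)
  step 1: ref 2 -> FAULT, frames=[3,2] (faults so far: 2)
  step 2: ref 2 -> HIT, frames=[3,2] (faults so far: 2)
  step 3: ref 3 -> HIT, frames=[3,2] (faults so far: 2)
  step 4: ref 2 -> HIT, frames=[3,2] (faults so far: 2)
  step 5: ref 1 -> FAULT, evict 3, frames=[1,2] (faults so far: 3)
  step 6: ref 3 -> FAULT, evict 2, frames=[1,3] (faults so far: 4)
  step 7: ref 4 -> FAULT, evict 1, frames=[4,3] (faults so far: 5)
  step 8: ref 1 -> FAULT, evict 3, frames=[4,1] (faults so far: 6)
  step 9: ref 1 -> HIT, frames=[4,1] (faults so far: 6)
  step 10: ref 2 -> FAULT, evict 4, frames=[2,1] (faults so far: 7)
  step 11: ref 4 -> FAULT, evict 1, frames=[2,4] (faults so far: 8)
  step 12: ref 2 -> HIT, frames=[2,4] (faults so far: 8)
  FIFO total faults: 8
--- LRU ---
  step 0: ref 3 -> FAULT, frames=[3,-] (faults so far: 1)
  step 1: ref 2 -> FAULT, frames=[3,2] (faults so far: 2)
  step 2: ref 2 -> HIT, frames=[3,2] (faults so far: 2)
  step 3: ref 3 -> HIT, frames=[3,2] (faults so far: 2)
  step 4: ref 2 -> HIT, frames=[3,2] (faults so far: 2)
  step 5: ref 1 -> FAULT, evict 3, frames=[1,2] (faults so far: 3)
  step 6: ref 3 -> FAULT, evict 2, frames=[1,3] (faults so far: 4)
  step 7: ref 4 -> FAULT, evict 1, frames=[4,3] (faults so far: 5)
  step 8: ref 1 -> FAULT, evict 3, frames=[4,1] (faults so far: 6)
  step 9: ref 1 -> HIT, frames=[4,1] (faults so far: 6)
  step 10: ref 2 -> FAULT, evict 4, frames=[2,1] (faults so far: 7)
  step 11: ref 4 -> FAULT, evict 1, frames=[2,4] (faults so far: 8)
  step 12: ref 2 -> HIT, frames=[2,4] (faults so far: 8)
  LRU total faults: 8
--- Optimal ---
  step 0: ref 3 -> FAULT, frames=[3,-] (faults so far: 1)
  step 1: ref 2 -> FAULT, frames=[3,2] (faults so far: 2)
  step 2: ref 2 -> HIT, frames=[3,2] (faults so far: 2)
  step 3: ref 3 -> HIT, frames=[3,2] (faults so far: 2)
  step 4: ref 2 -> HIT, frames=[3,2] (faults so far: 2)
  step 5: ref 1 -> FAULT, evict 2, frames=[3,1] (faults so far: 3)
  step 6: ref 3 -> HIT, frames=[3,1] (faults so far: 3)
  step 7: ref 4 -> FAULT, evict 3, frames=[4,1] (faults so far: 4)
  step 8: ref 1 -> HIT, frames=[4,1] (faults so far: 4)
  step 9: ref 1 -> HIT, frames=[4,1] (faults so far: 4)
  step 10: ref 2 -> FAULT, evict 1, frames=[4,2] (faults so far: 5)
  step 11: ref 4 -> HIT, frames=[4,2] (faults so far: 5)
  step 12: ref 2 -> HIT, frames=[4,2] (faults so far: 5)
  Optimal total faults: 5

Answer: 8 8 5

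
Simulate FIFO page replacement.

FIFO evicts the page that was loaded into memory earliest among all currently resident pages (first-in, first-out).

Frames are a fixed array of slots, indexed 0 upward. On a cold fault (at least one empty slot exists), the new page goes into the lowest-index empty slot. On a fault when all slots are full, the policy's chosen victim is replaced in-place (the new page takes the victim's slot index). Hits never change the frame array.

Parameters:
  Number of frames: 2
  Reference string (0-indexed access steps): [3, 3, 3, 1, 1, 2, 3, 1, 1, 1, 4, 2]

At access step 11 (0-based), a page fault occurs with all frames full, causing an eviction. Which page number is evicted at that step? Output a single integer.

Answer: 1

Derivation:
Step 0: ref 3 -> FAULT, frames=[3,-]
Step 1: ref 3 -> HIT, frames=[3,-]
Step 2: ref 3 -> HIT, frames=[3,-]
Step 3: ref 1 -> FAULT, frames=[3,1]
Step 4: ref 1 -> HIT, frames=[3,1]
Step 5: ref 2 -> FAULT, evict 3, frames=[2,1]
Step 6: ref 3 -> FAULT, evict 1, frames=[2,3]
Step 7: ref 1 -> FAULT, evict 2, frames=[1,3]
Step 8: ref 1 -> HIT, frames=[1,3]
Step 9: ref 1 -> HIT, frames=[1,3]
Step 10: ref 4 -> FAULT, evict 3, frames=[1,4]
Step 11: ref 2 -> FAULT, evict 1, frames=[2,4]
At step 11: evicted page 1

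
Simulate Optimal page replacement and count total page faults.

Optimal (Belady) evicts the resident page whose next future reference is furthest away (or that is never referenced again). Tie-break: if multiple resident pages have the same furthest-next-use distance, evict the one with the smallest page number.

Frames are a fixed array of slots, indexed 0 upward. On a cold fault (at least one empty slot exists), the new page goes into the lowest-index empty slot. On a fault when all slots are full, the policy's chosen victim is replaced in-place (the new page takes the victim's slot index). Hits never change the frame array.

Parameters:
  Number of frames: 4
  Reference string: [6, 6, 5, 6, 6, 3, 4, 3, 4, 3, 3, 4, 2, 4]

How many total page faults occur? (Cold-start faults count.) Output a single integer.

Step 0: ref 6 → FAULT, frames=[6,-,-,-]
Step 1: ref 6 → HIT, frames=[6,-,-,-]
Step 2: ref 5 → FAULT, frames=[6,5,-,-]
Step 3: ref 6 → HIT, frames=[6,5,-,-]
Step 4: ref 6 → HIT, frames=[6,5,-,-]
Step 5: ref 3 → FAULT, frames=[6,5,3,-]
Step 6: ref 4 → FAULT, frames=[6,5,3,4]
Step 7: ref 3 → HIT, frames=[6,5,3,4]
Step 8: ref 4 → HIT, frames=[6,5,3,4]
Step 9: ref 3 → HIT, frames=[6,5,3,4]
Step 10: ref 3 → HIT, frames=[6,5,3,4]
Step 11: ref 4 → HIT, frames=[6,5,3,4]
Step 12: ref 2 → FAULT (evict 3), frames=[6,5,2,4]
Step 13: ref 4 → HIT, frames=[6,5,2,4]
Total faults: 5

Answer: 5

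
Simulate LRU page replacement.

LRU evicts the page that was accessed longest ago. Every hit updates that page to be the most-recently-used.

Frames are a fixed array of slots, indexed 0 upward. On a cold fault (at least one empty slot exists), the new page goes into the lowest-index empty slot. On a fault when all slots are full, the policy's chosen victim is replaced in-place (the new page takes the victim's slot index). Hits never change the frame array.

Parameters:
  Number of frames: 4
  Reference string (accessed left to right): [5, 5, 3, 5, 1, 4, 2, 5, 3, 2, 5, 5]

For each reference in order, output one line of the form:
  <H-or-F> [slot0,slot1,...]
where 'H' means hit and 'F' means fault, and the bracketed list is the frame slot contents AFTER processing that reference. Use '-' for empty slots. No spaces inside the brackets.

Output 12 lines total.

F [5,-,-,-]
H [5,-,-,-]
F [5,3,-,-]
H [5,3,-,-]
F [5,3,1,-]
F [5,3,1,4]
F [5,2,1,4]
H [5,2,1,4]
F [5,2,3,4]
H [5,2,3,4]
H [5,2,3,4]
H [5,2,3,4]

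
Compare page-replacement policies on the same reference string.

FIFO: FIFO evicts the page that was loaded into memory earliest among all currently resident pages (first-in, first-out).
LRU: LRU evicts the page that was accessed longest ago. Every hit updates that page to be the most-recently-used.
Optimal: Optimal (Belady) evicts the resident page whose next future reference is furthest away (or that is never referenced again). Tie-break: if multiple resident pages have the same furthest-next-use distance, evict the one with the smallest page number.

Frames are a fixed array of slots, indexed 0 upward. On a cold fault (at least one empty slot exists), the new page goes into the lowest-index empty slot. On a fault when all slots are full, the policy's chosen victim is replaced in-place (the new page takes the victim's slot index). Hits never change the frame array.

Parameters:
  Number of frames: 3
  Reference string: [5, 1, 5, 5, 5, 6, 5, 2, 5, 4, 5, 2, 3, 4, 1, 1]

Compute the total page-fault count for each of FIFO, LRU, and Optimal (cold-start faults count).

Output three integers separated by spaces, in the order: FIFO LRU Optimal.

--- FIFO ---
  step 0: ref 5 -> FAULT, frames=[5,-,-] (faults so far: 1)
  step 1: ref 1 -> FAULT, frames=[5,1,-] (faults so far: 2)
  step 2: ref 5 -> HIT, frames=[5,1,-] (faults so far: 2)
  step 3: ref 5 -> HIT, frames=[5,1,-] (faults so far: 2)
  step 4: ref 5 -> HIT, frames=[5,1,-] (faults so far: 2)
  step 5: ref 6 -> FAULT, frames=[5,1,6] (faults so far: 3)
  step 6: ref 5 -> HIT, frames=[5,1,6] (faults so far: 3)
  step 7: ref 2 -> FAULT, evict 5, frames=[2,1,6] (faults so far: 4)
  step 8: ref 5 -> FAULT, evict 1, frames=[2,5,6] (faults so far: 5)
  step 9: ref 4 -> FAULT, evict 6, frames=[2,5,4] (faults so far: 6)
  step 10: ref 5 -> HIT, frames=[2,5,4] (faults so far: 6)
  step 11: ref 2 -> HIT, frames=[2,5,4] (faults so far: 6)
  step 12: ref 3 -> FAULT, evict 2, frames=[3,5,4] (faults so far: 7)
  step 13: ref 4 -> HIT, frames=[3,5,4] (faults so far: 7)
  step 14: ref 1 -> FAULT, evict 5, frames=[3,1,4] (faults so far: 8)
  step 15: ref 1 -> HIT, frames=[3,1,4] (faults so far: 8)
  FIFO total faults: 8
--- LRU ---
  step 0: ref 5 -> FAULT, frames=[5,-,-] (faults so far: 1)
  step 1: ref 1 -> FAULT, frames=[5,1,-] (faults so far: 2)
  step 2: ref 5 -> HIT, frames=[5,1,-] (faults so far: 2)
  step 3: ref 5 -> HIT, frames=[5,1,-] (faults so far: 2)
  step 4: ref 5 -> HIT, frames=[5,1,-] (faults so far: 2)
  step 5: ref 6 -> FAULT, frames=[5,1,6] (faults so far: 3)
  step 6: ref 5 -> HIT, frames=[5,1,6] (faults so far: 3)
  step 7: ref 2 -> FAULT, evict 1, frames=[5,2,6] (faults so far: 4)
  step 8: ref 5 -> HIT, frames=[5,2,6] (faults so far: 4)
  step 9: ref 4 -> FAULT, evict 6, frames=[5,2,4] (faults so far: 5)
  step 10: ref 5 -> HIT, frames=[5,2,4] (faults so far: 5)
  step 11: ref 2 -> HIT, frames=[5,2,4] (faults so far: 5)
  step 12: ref 3 -> FAULT, evict 4, frames=[5,2,3] (faults so far: 6)
  step 13: ref 4 -> FAULT, evict 5, frames=[4,2,3] (faults so far: 7)
  step 14: ref 1 -> FAULT, evict 2, frames=[4,1,3] (faults so far: 8)
  step 15: ref 1 -> HIT, frames=[4,1,3] (faults so far: 8)
  LRU total faults: 8
--- Optimal ---
  step 0: ref 5 -> FAULT, frames=[5,-,-] (faults so far: 1)
  step 1: ref 1 -> FAULT, frames=[5,1,-] (faults so far: 2)
  step 2: ref 5 -> HIT, frames=[5,1,-] (faults so far: 2)
  step 3: ref 5 -> HIT, frames=[5,1,-] (faults so far: 2)
  step 4: ref 5 -> HIT, frames=[5,1,-] (faults so far: 2)
  step 5: ref 6 -> FAULT, frames=[5,1,6] (faults so far: 3)
  step 6: ref 5 -> HIT, frames=[5,1,6] (faults so far: 3)
  step 7: ref 2 -> FAULT, evict 6, frames=[5,1,2] (faults so far: 4)
  step 8: ref 5 -> HIT, frames=[5,1,2] (faults so far: 4)
  step 9: ref 4 -> FAULT, evict 1, frames=[5,4,2] (faults so far: 5)
  step 10: ref 5 -> HIT, frames=[5,4,2] (faults so far: 5)
  step 11: ref 2 -> HIT, frames=[5,4,2] (faults so far: 5)
  step 12: ref 3 -> FAULT, evict 2, frames=[5,4,3] (faults so far: 6)
  step 13: ref 4 -> HIT, frames=[5,4,3] (faults so far: 6)
  step 14: ref 1 -> FAULT, evict 3, frames=[5,4,1] (faults so far: 7)
  step 15: ref 1 -> HIT, frames=[5,4,1] (faults so far: 7)
  Optimal total faults: 7

Answer: 8 8 7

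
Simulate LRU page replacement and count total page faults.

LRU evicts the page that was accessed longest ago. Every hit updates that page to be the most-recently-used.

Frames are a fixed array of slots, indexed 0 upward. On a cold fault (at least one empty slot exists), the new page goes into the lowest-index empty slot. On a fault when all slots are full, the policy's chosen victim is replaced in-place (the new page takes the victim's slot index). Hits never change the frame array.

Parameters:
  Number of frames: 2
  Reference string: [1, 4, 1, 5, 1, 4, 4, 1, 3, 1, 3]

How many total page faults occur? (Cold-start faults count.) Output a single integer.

Step 0: ref 1 → FAULT, frames=[1,-]
Step 1: ref 4 → FAULT, frames=[1,4]
Step 2: ref 1 → HIT, frames=[1,4]
Step 3: ref 5 → FAULT (evict 4), frames=[1,5]
Step 4: ref 1 → HIT, frames=[1,5]
Step 5: ref 4 → FAULT (evict 5), frames=[1,4]
Step 6: ref 4 → HIT, frames=[1,4]
Step 7: ref 1 → HIT, frames=[1,4]
Step 8: ref 3 → FAULT (evict 4), frames=[1,3]
Step 9: ref 1 → HIT, frames=[1,3]
Step 10: ref 3 → HIT, frames=[1,3]
Total faults: 5

Answer: 5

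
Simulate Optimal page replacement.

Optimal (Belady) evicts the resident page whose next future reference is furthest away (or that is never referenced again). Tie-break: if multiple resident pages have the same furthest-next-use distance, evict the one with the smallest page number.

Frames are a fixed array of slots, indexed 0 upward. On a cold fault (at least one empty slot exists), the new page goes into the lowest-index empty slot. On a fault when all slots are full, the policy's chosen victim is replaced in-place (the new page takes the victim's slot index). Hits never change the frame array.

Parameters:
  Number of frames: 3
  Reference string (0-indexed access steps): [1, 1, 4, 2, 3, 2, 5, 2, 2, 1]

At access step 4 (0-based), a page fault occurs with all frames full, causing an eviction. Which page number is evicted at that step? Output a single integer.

Answer: 4

Derivation:
Step 0: ref 1 -> FAULT, frames=[1,-,-]
Step 1: ref 1 -> HIT, frames=[1,-,-]
Step 2: ref 4 -> FAULT, frames=[1,4,-]
Step 3: ref 2 -> FAULT, frames=[1,4,2]
Step 4: ref 3 -> FAULT, evict 4, frames=[1,3,2]
At step 4: evicted page 4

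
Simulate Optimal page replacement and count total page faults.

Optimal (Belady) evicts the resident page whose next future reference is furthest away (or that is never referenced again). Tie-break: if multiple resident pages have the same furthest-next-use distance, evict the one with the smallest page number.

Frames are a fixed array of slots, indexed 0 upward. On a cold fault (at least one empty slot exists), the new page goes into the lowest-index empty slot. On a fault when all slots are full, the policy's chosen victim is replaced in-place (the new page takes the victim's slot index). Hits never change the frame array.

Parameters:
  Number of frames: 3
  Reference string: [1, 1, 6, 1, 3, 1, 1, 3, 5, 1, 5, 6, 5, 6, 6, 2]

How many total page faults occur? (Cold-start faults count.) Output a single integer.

Step 0: ref 1 → FAULT, frames=[1,-,-]
Step 1: ref 1 → HIT, frames=[1,-,-]
Step 2: ref 6 → FAULT, frames=[1,6,-]
Step 3: ref 1 → HIT, frames=[1,6,-]
Step 4: ref 3 → FAULT, frames=[1,6,3]
Step 5: ref 1 → HIT, frames=[1,6,3]
Step 6: ref 1 → HIT, frames=[1,6,3]
Step 7: ref 3 → HIT, frames=[1,6,3]
Step 8: ref 5 → FAULT (evict 3), frames=[1,6,5]
Step 9: ref 1 → HIT, frames=[1,6,5]
Step 10: ref 5 → HIT, frames=[1,6,5]
Step 11: ref 6 → HIT, frames=[1,6,5]
Step 12: ref 5 → HIT, frames=[1,6,5]
Step 13: ref 6 → HIT, frames=[1,6,5]
Step 14: ref 6 → HIT, frames=[1,6,5]
Step 15: ref 2 → FAULT (evict 1), frames=[2,6,5]
Total faults: 5

Answer: 5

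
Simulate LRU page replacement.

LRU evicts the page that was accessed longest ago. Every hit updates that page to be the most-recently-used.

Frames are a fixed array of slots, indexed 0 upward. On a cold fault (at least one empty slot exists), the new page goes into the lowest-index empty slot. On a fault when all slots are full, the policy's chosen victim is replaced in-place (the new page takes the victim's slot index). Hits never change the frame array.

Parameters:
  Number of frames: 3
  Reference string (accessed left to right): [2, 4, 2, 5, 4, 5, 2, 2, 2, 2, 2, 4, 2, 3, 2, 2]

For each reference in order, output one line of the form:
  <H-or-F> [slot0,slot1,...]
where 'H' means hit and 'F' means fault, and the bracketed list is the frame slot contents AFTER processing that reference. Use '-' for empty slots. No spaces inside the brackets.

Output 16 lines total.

F [2,-,-]
F [2,4,-]
H [2,4,-]
F [2,4,5]
H [2,4,5]
H [2,4,5]
H [2,4,5]
H [2,4,5]
H [2,4,5]
H [2,4,5]
H [2,4,5]
H [2,4,5]
H [2,4,5]
F [2,4,3]
H [2,4,3]
H [2,4,3]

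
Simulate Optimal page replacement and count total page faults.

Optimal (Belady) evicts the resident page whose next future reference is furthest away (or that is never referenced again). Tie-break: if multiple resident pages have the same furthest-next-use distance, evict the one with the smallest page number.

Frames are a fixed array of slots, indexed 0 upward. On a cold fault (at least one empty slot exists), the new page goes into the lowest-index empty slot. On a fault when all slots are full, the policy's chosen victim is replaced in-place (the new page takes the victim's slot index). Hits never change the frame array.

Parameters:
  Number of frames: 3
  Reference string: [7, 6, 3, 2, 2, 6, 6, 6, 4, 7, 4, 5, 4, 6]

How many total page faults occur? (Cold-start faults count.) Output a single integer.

Step 0: ref 7 → FAULT, frames=[7,-,-]
Step 1: ref 6 → FAULT, frames=[7,6,-]
Step 2: ref 3 → FAULT, frames=[7,6,3]
Step 3: ref 2 → FAULT (evict 3), frames=[7,6,2]
Step 4: ref 2 → HIT, frames=[7,6,2]
Step 5: ref 6 → HIT, frames=[7,6,2]
Step 6: ref 6 → HIT, frames=[7,6,2]
Step 7: ref 6 → HIT, frames=[7,6,2]
Step 8: ref 4 → FAULT (evict 2), frames=[7,6,4]
Step 9: ref 7 → HIT, frames=[7,6,4]
Step 10: ref 4 → HIT, frames=[7,6,4]
Step 11: ref 5 → FAULT (evict 7), frames=[5,6,4]
Step 12: ref 4 → HIT, frames=[5,6,4]
Step 13: ref 6 → HIT, frames=[5,6,4]
Total faults: 6

Answer: 6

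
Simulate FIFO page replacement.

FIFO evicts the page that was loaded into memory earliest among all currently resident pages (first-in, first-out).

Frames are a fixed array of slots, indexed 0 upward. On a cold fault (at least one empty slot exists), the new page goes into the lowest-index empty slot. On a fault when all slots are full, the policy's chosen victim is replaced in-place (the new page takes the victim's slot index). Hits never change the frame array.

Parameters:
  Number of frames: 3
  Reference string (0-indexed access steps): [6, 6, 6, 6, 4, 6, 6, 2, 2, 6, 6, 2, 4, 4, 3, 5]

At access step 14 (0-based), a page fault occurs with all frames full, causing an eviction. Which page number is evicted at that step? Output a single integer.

Answer: 6

Derivation:
Step 0: ref 6 -> FAULT, frames=[6,-,-]
Step 1: ref 6 -> HIT, frames=[6,-,-]
Step 2: ref 6 -> HIT, frames=[6,-,-]
Step 3: ref 6 -> HIT, frames=[6,-,-]
Step 4: ref 4 -> FAULT, frames=[6,4,-]
Step 5: ref 6 -> HIT, frames=[6,4,-]
Step 6: ref 6 -> HIT, frames=[6,4,-]
Step 7: ref 2 -> FAULT, frames=[6,4,2]
Step 8: ref 2 -> HIT, frames=[6,4,2]
Step 9: ref 6 -> HIT, frames=[6,4,2]
Step 10: ref 6 -> HIT, frames=[6,4,2]
Step 11: ref 2 -> HIT, frames=[6,4,2]
Step 12: ref 4 -> HIT, frames=[6,4,2]
Step 13: ref 4 -> HIT, frames=[6,4,2]
Step 14: ref 3 -> FAULT, evict 6, frames=[3,4,2]
At step 14: evicted page 6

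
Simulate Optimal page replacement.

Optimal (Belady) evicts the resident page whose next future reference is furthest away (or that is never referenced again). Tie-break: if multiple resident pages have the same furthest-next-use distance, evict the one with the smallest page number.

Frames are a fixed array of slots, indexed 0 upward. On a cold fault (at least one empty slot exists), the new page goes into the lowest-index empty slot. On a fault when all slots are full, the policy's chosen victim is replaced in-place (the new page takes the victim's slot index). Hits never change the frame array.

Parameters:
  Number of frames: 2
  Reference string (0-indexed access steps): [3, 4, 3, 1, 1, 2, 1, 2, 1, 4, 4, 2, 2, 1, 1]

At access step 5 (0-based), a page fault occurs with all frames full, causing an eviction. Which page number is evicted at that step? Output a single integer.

Step 0: ref 3 -> FAULT, frames=[3,-]
Step 1: ref 4 -> FAULT, frames=[3,4]
Step 2: ref 3 -> HIT, frames=[3,4]
Step 3: ref 1 -> FAULT, evict 3, frames=[1,4]
Step 4: ref 1 -> HIT, frames=[1,4]
Step 5: ref 2 -> FAULT, evict 4, frames=[1,2]
At step 5: evicted page 4

Answer: 4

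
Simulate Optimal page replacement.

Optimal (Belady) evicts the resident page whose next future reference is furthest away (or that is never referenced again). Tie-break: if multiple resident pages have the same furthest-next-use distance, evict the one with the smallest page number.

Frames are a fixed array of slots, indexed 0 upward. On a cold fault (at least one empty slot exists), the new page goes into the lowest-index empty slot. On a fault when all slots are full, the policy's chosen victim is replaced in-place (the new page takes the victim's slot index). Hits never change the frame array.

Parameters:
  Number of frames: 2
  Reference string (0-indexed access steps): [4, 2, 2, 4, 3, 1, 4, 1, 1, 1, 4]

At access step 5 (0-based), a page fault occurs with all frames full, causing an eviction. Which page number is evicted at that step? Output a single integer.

Step 0: ref 4 -> FAULT, frames=[4,-]
Step 1: ref 2 -> FAULT, frames=[4,2]
Step 2: ref 2 -> HIT, frames=[4,2]
Step 3: ref 4 -> HIT, frames=[4,2]
Step 4: ref 3 -> FAULT, evict 2, frames=[4,3]
Step 5: ref 1 -> FAULT, evict 3, frames=[4,1]
At step 5: evicted page 3

Answer: 3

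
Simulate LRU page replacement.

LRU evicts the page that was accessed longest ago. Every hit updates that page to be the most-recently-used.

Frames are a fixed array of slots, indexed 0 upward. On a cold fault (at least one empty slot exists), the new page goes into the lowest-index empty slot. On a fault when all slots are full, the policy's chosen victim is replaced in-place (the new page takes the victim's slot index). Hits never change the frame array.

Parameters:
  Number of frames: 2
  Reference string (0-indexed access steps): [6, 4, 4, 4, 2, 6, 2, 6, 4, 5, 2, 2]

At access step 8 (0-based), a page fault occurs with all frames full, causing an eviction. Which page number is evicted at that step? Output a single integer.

Step 0: ref 6 -> FAULT, frames=[6,-]
Step 1: ref 4 -> FAULT, frames=[6,4]
Step 2: ref 4 -> HIT, frames=[6,4]
Step 3: ref 4 -> HIT, frames=[6,4]
Step 4: ref 2 -> FAULT, evict 6, frames=[2,4]
Step 5: ref 6 -> FAULT, evict 4, frames=[2,6]
Step 6: ref 2 -> HIT, frames=[2,6]
Step 7: ref 6 -> HIT, frames=[2,6]
Step 8: ref 4 -> FAULT, evict 2, frames=[4,6]
At step 8: evicted page 2

Answer: 2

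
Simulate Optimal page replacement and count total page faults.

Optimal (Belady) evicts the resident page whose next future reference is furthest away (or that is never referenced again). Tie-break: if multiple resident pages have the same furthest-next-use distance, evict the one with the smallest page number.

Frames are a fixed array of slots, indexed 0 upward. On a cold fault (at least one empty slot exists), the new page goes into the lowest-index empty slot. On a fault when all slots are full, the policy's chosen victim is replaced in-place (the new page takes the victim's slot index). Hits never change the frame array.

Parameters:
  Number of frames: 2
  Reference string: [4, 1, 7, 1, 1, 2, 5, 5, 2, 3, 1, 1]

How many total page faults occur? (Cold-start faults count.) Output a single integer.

Step 0: ref 4 → FAULT, frames=[4,-]
Step 1: ref 1 → FAULT, frames=[4,1]
Step 2: ref 7 → FAULT (evict 4), frames=[7,1]
Step 3: ref 1 → HIT, frames=[7,1]
Step 4: ref 1 → HIT, frames=[7,1]
Step 5: ref 2 → FAULT (evict 7), frames=[2,1]
Step 6: ref 5 → FAULT (evict 1), frames=[2,5]
Step 7: ref 5 → HIT, frames=[2,5]
Step 8: ref 2 → HIT, frames=[2,5]
Step 9: ref 3 → FAULT (evict 2), frames=[3,5]
Step 10: ref 1 → FAULT (evict 3), frames=[1,5]
Step 11: ref 1 → HIT, frames=[1,5]
Total faults: 7

Answer: 7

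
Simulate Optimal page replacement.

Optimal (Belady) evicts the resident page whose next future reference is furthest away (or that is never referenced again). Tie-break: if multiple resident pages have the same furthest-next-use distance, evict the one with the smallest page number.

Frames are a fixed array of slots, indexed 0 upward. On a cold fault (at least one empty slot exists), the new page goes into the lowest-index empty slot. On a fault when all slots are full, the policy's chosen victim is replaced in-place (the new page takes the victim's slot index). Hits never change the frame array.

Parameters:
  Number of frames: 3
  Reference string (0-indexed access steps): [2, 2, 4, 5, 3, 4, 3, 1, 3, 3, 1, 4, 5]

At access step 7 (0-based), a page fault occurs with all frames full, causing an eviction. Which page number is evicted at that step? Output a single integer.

Step 0: ref 2 -> FAULT, frames=[2,-,-]
Step 1: ref 2 -> HIT, frames=[2,-,-]
Step 2: ref 4 -> FAULT, frames=[2,4,-]
Step 3: ref 5 -> FAULT, frames=[2,4,5]
Step 4: ref 3 -> FAULT, evict 2, frames=[3,4,5]
Step 5: ref 4 -> HIT, frames=[3,4,5]
Step 6: ref 3 -> HIT, frames=[3,4,5]
Step 7: ref 1 -> FAULT, evict 5, frames=[3,4,1]
At step 7: evicted page 5

Answer: 5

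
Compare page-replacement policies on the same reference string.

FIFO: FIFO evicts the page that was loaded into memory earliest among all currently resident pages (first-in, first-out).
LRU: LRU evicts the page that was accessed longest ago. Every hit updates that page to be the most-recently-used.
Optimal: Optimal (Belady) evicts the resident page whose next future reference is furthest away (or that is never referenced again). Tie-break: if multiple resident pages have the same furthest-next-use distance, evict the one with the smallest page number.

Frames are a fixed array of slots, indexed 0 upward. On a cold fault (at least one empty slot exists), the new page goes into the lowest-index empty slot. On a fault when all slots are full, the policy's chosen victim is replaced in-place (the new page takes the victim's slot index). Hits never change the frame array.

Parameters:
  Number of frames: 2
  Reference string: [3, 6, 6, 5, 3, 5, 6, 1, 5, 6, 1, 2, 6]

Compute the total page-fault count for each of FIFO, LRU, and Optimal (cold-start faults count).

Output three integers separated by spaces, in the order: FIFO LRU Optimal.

--- FIFO ---
  step 0: ref 3 -> FAULT, frames=[3,-] (faults so far: 1)
  step 1: ref 6 -> FAULT, frames=[3,6] (faults so far: 2)
  step 2: ref 6 -> HIT, frames=[3,6] (faults so far: 2)
  step 3: ref 5 -> FAULT, evict 3, frames=[5,6] (faults so far: 3)
  step 4: ref 3 -> FAULT, evict 6, frames=[5,3] (faults so far: 4)
  step 5: ref 5 -> HIT, frames=[5,3] (faults so far: 4)
  step 6: ref 6 -> FAULT, evict 5, frames=[6,3] (faults so far: 5)
  step 7: ref 1 -> FAULT, evict 3, frames=[6,1] (faults so far: 6)
  step 8: ref 5 -> FAULT, evict 6, frames=[5,1] (faults so far: 7)
  step 9: ref 6 -> FAULT, evict 1, frames=[5,6] (faults so far: 8)
  step 10: ref 1 -> FAULT, evict 5, frames=[1,6] (faults so far: 9)
  step 11: ref 2 -> FAULT, evict 6, frames=[1,2] (faults so far: 10)
  step 12: ref 6 -> FAULT, evict 1, frames=[6,2] (faults so far: 11)
  FIFO total faults: 11
--- LRU ---
  step 0: ref 3 -> FAULT, frames=[3,-] (faults so far: 1)
  step 1: ref 6 -> FAULT, frames=[3,6] (faults so far: 2)
  step 2: ref 6 -> HIT, frames=[3,6] (faults so far: 2)
  step 3: ref 5 -> FAULT, evict 3, frames=[5,6] (faults so far: 3)
  step 4: ref 3 -> FAULT, evict 6, frames=[5,3] (faults so far: 4)
  step 5: ref 5 -> HIT, frames=[5,3] (faults so far: 4)
  step 6: ref 6 -> FAULT, evict 3, frames=[5,6] (faults so far: 5)
  step 7: ref 1 -> FAULT, evict 5, frames=[1,6] (faults so far: 6)
  step 8: ref 5 -> FAULT, evict 6, frames=[1,5] (faults so far: 7)
  step 9: ref 6 -> FAULT, evict 1, frames=[6,5] (faults so far: 8)
  step 10: ref 1 -> FAULT, evict 5, frames=[6,1] (faults so far: 9)
  step 11: ref 2 -> FAULT, evict 6, frames=[2,1] (faults so far: 10)
  step 12: ref 6 -> FAULT, evict 1, frames=[2,6] (faults so far: 11)
  LRU total faults: 11
--- Optimal ---
  step 0: ref 3 -> FAULT, frames=[3,-] (faults so far: 1)
  step 1: ref 6 -> FAULT, frames=[3,6] (faults so far: 2)
  step 2: ref 6 -> HIT, frames=[3,6] (faults so far: 2)
  step 3: ref 5 -> FAULT, evict 6, frames=[3,5] (faults so far: 3)
  step 4: ref 3 -> HIT, frames=[3,5] (faults so far: 3)
  step 5: ref 5 -> HIT, frames=[3,5] (faults so far: 3)
  step 6: ref 6 -> FAULT, evict 3, frames=[6,5] (faults so far: 4)
  step 7: ref 1 -> FAULT, evict 6, frames=[1,5] (faults so far: 5)
  step 8: ref 5 -> HIT, frames=[1,5] (faults so far: 5)
  step 9: ref 6 -> FAULT, evict 5, frames=[1,6] (faults so far: 6)
  step 10: ref 1 -> HIT, frames=[1,6] (faults so far: 6)
  step 11: ref 2 -> FAULT, evict 1, frames=[2,6] (faults so far: 7)
  step 12: ref 6 -> HIT, frames=[2,6] (faults so far: 7)
  Optimal total faults: 7

Answer: 11 11 7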